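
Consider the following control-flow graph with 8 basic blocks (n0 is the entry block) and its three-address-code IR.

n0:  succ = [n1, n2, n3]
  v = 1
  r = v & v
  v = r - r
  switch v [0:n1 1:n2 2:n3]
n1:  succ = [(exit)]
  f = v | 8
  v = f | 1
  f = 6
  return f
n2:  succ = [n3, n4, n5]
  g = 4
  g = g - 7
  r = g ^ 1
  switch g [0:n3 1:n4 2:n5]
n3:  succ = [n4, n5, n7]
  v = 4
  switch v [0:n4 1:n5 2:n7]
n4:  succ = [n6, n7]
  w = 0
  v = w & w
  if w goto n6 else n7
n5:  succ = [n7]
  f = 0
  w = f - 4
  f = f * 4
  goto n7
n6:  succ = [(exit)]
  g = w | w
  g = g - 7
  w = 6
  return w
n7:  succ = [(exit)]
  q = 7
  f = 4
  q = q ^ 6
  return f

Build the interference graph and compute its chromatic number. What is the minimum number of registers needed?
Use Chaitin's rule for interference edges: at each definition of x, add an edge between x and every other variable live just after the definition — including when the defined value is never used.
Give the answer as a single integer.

Answer: 2

Analysis:
def/use:
  n0: {r,v} / ∅
  n1: {f,v} / {v}
  n2: {g,r} / ∅
  n3: {v} / ∅
  n4: {v,w} / ∅
  n5: {f,w} / ∅
  n6: {g,w} / {w}
  n7: {f,q} / ∅

Liveness:
  live n0: ∅→{v}
  live n1: {v}→∅
  live n2: ∅→∅
  live n3: ∅→∅
  live n4: ∅→{w}
  live n5: ∅→∅
  live n6: {w}→∅
  live n7: ∅→∅

Interfere edges:
  f↔{q,w}
  g↔{r}
  q↔{f}
  r↔{g}
  v↔{w}
  w↔{f,v}

Colouring:
  lower bound: {f,q} mutually conflict ⇒ χ ≥ 2
  assign f→R0 g→R0 q→R1 r→R1 v→R0 w→R1 — no edge inside a register ⇒ χ ≤ 2
  χ = 2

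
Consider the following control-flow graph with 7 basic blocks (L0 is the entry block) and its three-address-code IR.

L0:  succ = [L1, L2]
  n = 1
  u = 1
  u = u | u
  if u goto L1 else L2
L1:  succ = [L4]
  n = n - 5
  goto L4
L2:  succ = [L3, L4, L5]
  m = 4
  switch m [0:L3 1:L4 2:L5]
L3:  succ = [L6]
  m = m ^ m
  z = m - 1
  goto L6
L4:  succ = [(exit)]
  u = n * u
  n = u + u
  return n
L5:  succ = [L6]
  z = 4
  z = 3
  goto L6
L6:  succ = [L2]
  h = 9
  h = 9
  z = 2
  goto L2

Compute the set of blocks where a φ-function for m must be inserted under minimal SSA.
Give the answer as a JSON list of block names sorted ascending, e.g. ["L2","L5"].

Answer: ["L2", "L4", "L6"]

Analysis:
idom tree: L1←L0 L2←L0 L3←L2 L4←L0 L5←L2 L6←L2
Dom∩ at merges:
  L2: preds {L0,L6}: {L0} ∩ {L0,L2,L6} = {L0}; idom=L0
  L4: preds {L1,L2}: {L0,L1} ∩ {L0,L2} = {L0}; idom=L0
  L6: preds {L3,L5}: {L0,L2,L3} ∩ {L0,L2,L5} = {L0,L2}; idom=L2

DF derivation:
  join L2 pred L0: · stop@L0
  join L2 pred L6: L6→L2 stop@L0
  join L4 pred L1: L1 stop@L0
  join L4 pred L2: L2 stop@L0
  join L6 pred L3: L3 stop@L2
  join L6 pred L5: L5 stop@L2
  DF(L0)=∅
  DF(L1)={L4}
  DF(L2)={L2,L4}
  DF(L3)={L6}
  DF(L4)=∅
  DF(L5)={L6}
  DF(L6)={L2}

φ for m: defs {L2,L3}
  DF⁺ = {L2,L4,L6}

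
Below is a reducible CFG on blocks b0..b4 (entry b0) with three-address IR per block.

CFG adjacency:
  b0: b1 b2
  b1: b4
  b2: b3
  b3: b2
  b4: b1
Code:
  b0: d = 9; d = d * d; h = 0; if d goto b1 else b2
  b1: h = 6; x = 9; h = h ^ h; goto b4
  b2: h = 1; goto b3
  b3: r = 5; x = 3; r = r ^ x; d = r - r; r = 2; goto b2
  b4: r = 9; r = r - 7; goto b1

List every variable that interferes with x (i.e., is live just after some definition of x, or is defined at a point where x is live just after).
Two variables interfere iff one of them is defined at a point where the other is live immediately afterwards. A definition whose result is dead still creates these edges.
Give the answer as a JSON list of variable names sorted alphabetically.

Per-block:
  b0: def={d,h} ue=∅
  b1: def={h,x} ue=∅
  b2: def={h} ue=∅
  b3: def={d,r,x} ue=∅
  b4: def={r} ue=∅

Liveness:
  b0: in=∅ out=∅
  b1: in=∅ out=∅
  b2: in=∅ out=∅
  b3: in=∅ out=∅
  b4: in=∅ out=∅

Interfere edges:
  d — {h}
  h — {d,x}
  r — {x}
  x — {h,r}

N(x) = ["h", "r"]

Answer: ["h", "r"]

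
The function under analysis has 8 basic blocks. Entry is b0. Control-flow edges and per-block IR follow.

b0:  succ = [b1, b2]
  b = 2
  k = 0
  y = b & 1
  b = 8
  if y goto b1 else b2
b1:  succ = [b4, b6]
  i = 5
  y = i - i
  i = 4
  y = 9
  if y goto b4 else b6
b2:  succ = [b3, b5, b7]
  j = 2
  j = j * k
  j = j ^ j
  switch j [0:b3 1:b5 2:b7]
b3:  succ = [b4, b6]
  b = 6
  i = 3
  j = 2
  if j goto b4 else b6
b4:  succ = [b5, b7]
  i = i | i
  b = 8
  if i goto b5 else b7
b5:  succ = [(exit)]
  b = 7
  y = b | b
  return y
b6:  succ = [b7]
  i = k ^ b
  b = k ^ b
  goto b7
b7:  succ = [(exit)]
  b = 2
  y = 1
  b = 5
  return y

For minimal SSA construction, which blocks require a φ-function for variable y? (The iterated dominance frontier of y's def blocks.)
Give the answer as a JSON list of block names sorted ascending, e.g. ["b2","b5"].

Answer: ["b4", "b5", "b6", "b7"]

Working:
idom tree: b1←b0 b2←b0 b3←b2 b4←b0 b5←b0 b6←b0 b7←b0
Dom∩ at merges:
  b4: preds {b1,b3}: {b0,b1} ∩ {b0,b2,b3} = {b0}; idom=b0
  b5: preds {b2,b4}: {b0,b2} ∩ {b0,b4} = {b0}; idom=b0
  b6: preds {b1,b3}: {b0,b1} ∩ {b0,b2,b3} = {b0}; idom=b0
  b7: preds {b2,b4,b6}: {b0,b2} ∩ {b0,b4} ∩ {b0,b6} = {b0}; idom=b0

DF derivation:
  b4←b1: walk b1 to b0
  b4←b3: walk b3→b2 to b0
  b5←b2: walk b2 to b0
  b5←b4: walk b4 to b0
  b6←b1: walk b1 to b0
  b6←b3: walk b3→b2 to b0
  b7←b2: walk b2 to b0
  b7←b4: walk b4 to b0
  b7←b6: walk b6 to b0
  b0: DF=∅
  b1: DF={b4,b6}
  b2: DF={b4,b5,b6,b7}
  b3: DF={b4,b6}
  b4: DF={b5,b7}
  b5: DF=∅
  b6: DF={b7}
  b7: DF=∅

φ for y: defs {b0,b1,b5,b7}
  DF⁺ = {b4,b5,b6,b7}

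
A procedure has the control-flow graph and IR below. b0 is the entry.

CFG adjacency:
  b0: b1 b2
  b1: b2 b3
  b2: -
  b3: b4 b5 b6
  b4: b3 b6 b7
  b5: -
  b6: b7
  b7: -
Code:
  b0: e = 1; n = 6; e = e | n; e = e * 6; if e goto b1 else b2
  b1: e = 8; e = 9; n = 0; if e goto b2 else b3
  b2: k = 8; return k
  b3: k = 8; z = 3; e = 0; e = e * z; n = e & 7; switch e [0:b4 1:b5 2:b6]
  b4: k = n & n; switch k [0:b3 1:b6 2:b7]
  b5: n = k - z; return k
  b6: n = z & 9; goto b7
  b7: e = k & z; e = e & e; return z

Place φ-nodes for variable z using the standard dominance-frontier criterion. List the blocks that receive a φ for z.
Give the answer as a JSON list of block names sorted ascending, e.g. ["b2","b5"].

Answer: ["b3"]

Working:
idom tree: b1←b0 b2←b0 b3←b1 b4←b3 b5←b3 b6←b3 b7←b3
Dom∩ at merges:
  b2: preds {b0,b1}: {b0} ∩ {b0,b1} = {b0}; idom=b0
  b3: preds {b1,b4}: {b0,b1} ∩ {b0,b1,b3,b4} = {b0,b1}; idom=b1
  b6: preds {b3,b4}: {b0,b1,b3} ∩ {b0,b1,b3,b4} = {b0,b1,b3}; idom=b3
  b7: preds {b4,b6}: {b0,b1,b3,b4} ∩ {b0,b1,b3,b6} = {b0,b1,b3}; idom=b3

DF derivation:
  b2←b0: walk · to b0
  b2←b1: walk b1 to b0
  b3←b1: walk · to b1
  b3←b4: walk b4→b3 to b1
  b6←b3: walk · to b3
  b6←b4: walk b4 to b3
  b7←b4: walk b4 to b3
  b7←b6: walk b6 to b3
  b0: DF=∅
  b1: DF={b2}
  b2: DF=∅
  b3: DF={b3}
  b4: DF={b3,b6,b7}
  b5: DF=∅
  b6: DF={b7}
  b7: DF=∅

φ for z: defs {b3}
  DF⁺ = {b3}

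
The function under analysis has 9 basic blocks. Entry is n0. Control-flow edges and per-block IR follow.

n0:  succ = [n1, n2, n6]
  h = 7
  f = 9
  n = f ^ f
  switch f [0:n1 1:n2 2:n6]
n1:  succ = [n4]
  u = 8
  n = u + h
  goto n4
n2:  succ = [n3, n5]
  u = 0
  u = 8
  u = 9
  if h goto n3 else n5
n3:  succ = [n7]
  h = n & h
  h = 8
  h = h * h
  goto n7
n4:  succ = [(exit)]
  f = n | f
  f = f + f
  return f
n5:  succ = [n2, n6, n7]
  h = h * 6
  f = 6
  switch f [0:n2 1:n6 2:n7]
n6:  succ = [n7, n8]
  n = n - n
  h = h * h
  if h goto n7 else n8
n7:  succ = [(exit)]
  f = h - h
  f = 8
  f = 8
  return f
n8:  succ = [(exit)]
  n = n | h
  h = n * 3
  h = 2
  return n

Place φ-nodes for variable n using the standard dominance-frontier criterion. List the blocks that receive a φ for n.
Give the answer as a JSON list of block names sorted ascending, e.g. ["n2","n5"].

Answer: ["n7"]

Working:
idom tree: n1←n0 n2←n0 n3←n2 n4←n1 n5←n2 n6←n0 n7←n0 n8←n6
Dom∩ at merges:
  n2: preds {n0,n5}: {n0} ∩ {n0,n2,n5} = {n0}; idom=n0
  n6: preds {n0,n5}: {n0} ∩ {n0,n2,n5} = {n0}; idom=n0
  n7: preds {n3,n5,n6}: {n0,n2,n3} ∩ {n0,n2,n5} ∩ {n0,n6} = {n0}; idom=n0

DF derivation:
  n2←n0: walk · to n0
  n2←n5: walk n5→n2 to n0
  n6←n0: walk · to n0
  n6←n5: walk n5→n2 to n0
  n7←n3: walk n3→n2 to n0
  n7←n5: walk n5→n2 to n0
  n7←n6: walk n6 to n0
  n0 → ∅
  n1 → ∅
  n2 → {n2,n6,n7}
  n3 → {n7}
  n4 → ∅
  n5 → {n2,n6,n7}
  n6 → {n7}
  n7 → ∅
  n8 → ∅

φ for n: defs {n0,n1,n6,n8}
  DF⁺ = {n7}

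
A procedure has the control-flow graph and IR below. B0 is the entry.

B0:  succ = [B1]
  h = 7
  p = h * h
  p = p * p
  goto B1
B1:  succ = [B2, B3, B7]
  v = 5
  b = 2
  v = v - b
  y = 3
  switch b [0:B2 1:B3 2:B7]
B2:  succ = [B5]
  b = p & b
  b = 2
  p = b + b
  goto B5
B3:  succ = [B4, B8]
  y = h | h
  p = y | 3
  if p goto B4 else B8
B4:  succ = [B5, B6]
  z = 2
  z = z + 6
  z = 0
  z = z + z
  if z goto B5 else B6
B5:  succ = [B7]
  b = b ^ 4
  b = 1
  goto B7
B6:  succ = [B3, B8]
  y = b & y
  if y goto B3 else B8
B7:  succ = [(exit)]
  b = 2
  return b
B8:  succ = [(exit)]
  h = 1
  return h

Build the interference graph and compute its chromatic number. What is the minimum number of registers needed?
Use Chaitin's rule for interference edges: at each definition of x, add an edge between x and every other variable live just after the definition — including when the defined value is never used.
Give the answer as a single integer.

def/use:
  B0: {h,p} / ∅
  B1: {b,v,y} / ∅
  B2: {b,p} / {b,p}
  B3: {p,y} / {h}
  B4: {z} / ∅
  B5: {b} / {b}
  B6: {y} / {b,y}
  B7: {b} / ∅
  B8: {h} / ∅

Live sets:
  live B0: ∅→{h,p}
  live B1: {h,p}→{b,h,p}
  live B2: {b,p}→{b}
  live B3: {b,h}→{b,h,y}
  live B4: {b,h,y}→{b,h,y}
  live B5: {b}→∅
  live B6: {b,h,y}→{b,h}
  live B7: ∅→∅
  live B8: ∅→∅

Interfere edges:
  b — {h,p,v,y,z}
  h — {b,p,v,y,z}
  p — {b,h,v,y}
  v — {b,h,p}
  y — {b,h,p,z}
  z — {b,h,y}

Chromatic number:
  {b,h,p,v} pairwise interfere (4-clique) ⇒ χ ≥ 4
  4-colouring: c0={b}  c1={h}  c2={p,z}  c3={v,y}
  χ = 4

Answer: 4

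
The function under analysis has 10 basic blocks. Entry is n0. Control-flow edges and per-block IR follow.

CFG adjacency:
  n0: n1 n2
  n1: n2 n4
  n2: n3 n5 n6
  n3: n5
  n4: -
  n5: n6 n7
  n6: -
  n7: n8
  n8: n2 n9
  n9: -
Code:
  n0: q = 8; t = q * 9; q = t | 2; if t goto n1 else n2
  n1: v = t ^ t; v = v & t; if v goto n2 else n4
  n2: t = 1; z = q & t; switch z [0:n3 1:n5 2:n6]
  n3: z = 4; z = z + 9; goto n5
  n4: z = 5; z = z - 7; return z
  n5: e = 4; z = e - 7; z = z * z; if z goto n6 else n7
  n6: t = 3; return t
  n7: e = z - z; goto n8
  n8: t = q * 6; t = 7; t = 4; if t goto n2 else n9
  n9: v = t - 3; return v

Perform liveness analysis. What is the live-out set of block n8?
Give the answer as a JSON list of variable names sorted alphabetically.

Answer: ["q", "t"]

Working:
def/use:
  n0: {q,t} / ∅
  n1: {v} / {t}
  n2: {t,z} / {q}
  n3: {z} / ∅
  n4: {z} / ∅
  n5: {e,z} / ∅
  n6: {t} / ∅
  n7: {e} / {z}
  n8: {t} / {q}
  n9: {v} / {t}

Backward fixpoint:
  n0: in=∅ out={q,t}
  n1: in={q,t} out={q}
  n2: in={q} out={q}
  n3: in={q} out={q}
  n4: in=∅ out=∅
  n5: in={q} out={q,z}
  n6: in=∅ out=∅
  n7: in={q,z} out={q}
  n8: in={q} out={q,t}
  n9: in={t} out=∅

live-out(n8) = ["q", "t"]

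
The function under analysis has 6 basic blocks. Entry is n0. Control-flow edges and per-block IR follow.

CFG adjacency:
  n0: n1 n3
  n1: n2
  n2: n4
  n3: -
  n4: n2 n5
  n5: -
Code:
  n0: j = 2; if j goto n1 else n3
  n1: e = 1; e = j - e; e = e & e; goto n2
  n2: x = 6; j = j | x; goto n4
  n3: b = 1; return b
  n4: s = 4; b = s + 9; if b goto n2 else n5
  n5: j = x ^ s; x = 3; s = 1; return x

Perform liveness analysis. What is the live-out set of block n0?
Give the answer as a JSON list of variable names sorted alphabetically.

def/use:
  n0: {j} / ∅
  n1: {e} / {j}
  n2: {j,x} / {j}
  n3: {b} / ∅
  n4: {b,s} / ∅
  n5: {j,s,x} / {s,x}

Liveness:
  n0: in=∅ out={j}
  n1: in={j} out={j}
  n2: in={j} out={j,x}
  n3: in=∅ out=∅
  n4: in={j,x} out={j,s,x}
  n5: in={s,x} out=∅

live-out(n0) = ["j"]

Answer: ["j"]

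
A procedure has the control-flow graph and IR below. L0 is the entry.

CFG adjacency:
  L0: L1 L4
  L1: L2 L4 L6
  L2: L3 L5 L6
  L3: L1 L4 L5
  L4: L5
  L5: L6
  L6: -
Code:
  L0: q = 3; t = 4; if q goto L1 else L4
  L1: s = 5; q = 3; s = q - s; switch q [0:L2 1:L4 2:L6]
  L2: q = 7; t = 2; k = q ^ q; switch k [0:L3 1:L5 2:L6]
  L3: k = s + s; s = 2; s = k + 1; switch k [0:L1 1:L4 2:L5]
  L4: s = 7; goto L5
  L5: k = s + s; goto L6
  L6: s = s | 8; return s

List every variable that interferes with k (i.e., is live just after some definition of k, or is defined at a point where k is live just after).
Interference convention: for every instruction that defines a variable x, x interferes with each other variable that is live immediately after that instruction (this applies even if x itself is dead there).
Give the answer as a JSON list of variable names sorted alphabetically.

Per-block:
  L0: {q,t} / ∅
  L1: {q,s} / ∅
  L2: {k,q,t} / ∅
  L3: {k,s} / {s}
  L4: {s} / ∅
  L5: {k} / {s}
  L6: {s} / {s}

Backward fixpoint:
  L0: in=∅ out=∅
  L1: in=∅ out={s}
  L2: in={s} out={s}
  L3: in={s} out={s}
  L4: in=∅ out={s}
  L5: in={s} out={s}
  L6: in={s} out=∅

Interfere edges:
  k: {s}
  q: {s,t}
  s: {k,q,t}
  t: {q,s}

N(k) = ["s"]

Answer: ["s"]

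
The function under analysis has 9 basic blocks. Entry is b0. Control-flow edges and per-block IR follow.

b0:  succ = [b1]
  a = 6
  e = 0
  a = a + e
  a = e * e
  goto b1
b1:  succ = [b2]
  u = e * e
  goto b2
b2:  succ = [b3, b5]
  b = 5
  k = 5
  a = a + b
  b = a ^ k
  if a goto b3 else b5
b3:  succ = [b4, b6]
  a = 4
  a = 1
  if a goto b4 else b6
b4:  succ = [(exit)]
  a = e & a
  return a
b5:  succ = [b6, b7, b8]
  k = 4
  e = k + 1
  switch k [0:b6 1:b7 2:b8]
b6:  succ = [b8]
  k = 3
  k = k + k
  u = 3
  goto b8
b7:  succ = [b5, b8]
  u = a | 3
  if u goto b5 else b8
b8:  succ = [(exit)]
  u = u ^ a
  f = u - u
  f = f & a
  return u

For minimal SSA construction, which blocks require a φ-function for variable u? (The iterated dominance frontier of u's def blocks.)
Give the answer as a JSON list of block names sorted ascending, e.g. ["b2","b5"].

idom tree: b1←b0 b2←b1 b3←b2 b4←b3 b5←b2 b6←b2 b7←b5 b8←b2
Dom∩ at merges:
  b5: preds {b2,b7}: {b0,b1,b2} ∩ {b0,b1,b2,b5,b7} = {b0,b1,b2}; idom=b2
  b6: preds {b3,b5}: {b0,b1,b2,b3} ∩ {b0,b1,b2,b5} = {b0,b1,b2}; idom=b2
  b8: preds {b5,b6,b7}: {b0,b1,b2,b5} ∩ {b0,b1,b2,b6} ∩ {b0,b1,b2,b5,b7} = {b0,b1,b2}; idom=b2

Frontier:
  join b5 pred b2: · stop@b2
  join b5 pred b7: b7→b5 stop@b2
  join b6 pred b3: b3 stop@b2
  join b6 pred b5: b5 stop@b2
  join b8 pred b5: b5 stop@b2
  join b8 pred b6: b6 stop@b2
  join b8 pred b7: b7→b5 stop@b2
  DF(b0)=∅
  DF(b1)=∅
  DF(b2)=∅
  DF(b3)={b6}
  DF(b4)=∅
  DF(b5)={b5,b6,b8}
  DF(b6)={b8}
  DF(b7)={b5,b8}
  DF(b8)=∅

φ for u: defs {b1,b6,b7,b8}
  DF⁺ = {b5,b6,b8}

Answer: ["b5", "b6", "b8"]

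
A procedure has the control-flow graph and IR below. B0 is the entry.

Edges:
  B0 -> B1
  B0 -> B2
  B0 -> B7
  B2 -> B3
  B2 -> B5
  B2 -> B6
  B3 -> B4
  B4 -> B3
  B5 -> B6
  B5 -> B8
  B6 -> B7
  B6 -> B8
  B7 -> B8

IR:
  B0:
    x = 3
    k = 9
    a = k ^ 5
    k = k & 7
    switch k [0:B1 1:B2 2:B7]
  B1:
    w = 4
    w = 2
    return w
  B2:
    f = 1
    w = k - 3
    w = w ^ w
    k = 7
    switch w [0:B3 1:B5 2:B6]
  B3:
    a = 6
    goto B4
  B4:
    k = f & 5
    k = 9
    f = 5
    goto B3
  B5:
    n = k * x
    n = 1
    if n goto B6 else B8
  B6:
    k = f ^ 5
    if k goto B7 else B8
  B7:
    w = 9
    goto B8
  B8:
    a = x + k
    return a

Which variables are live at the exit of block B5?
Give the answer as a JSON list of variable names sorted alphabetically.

Block summaries:
  B0: def={a,k,x} ue=∅
  B1: def={w} ue=∅
  B2: def={f,k,w} ue={k}
  B3: def={a} ue=∅
  B4: def={f,k} ue={f}
  B5: def={n} ue={k,x}
  B6: def={k} ue={f}
  B7: def={w} ue=∅
  B8: def={a} ue={k,x}

Liveness:
  B0: in=∅ out={k,x}
  B1: in=∅ out=∅
  B2: in={k,x} out={f,k,x}
  B3: in={f} out={f}
  B4: in={f} out={f}
  B5: in={f,k,x} out={f,k,x}
  B6: in={f,x} out={k,x}
  B7: in={k,x} out={k,x}
  B8: in={k,x} out=∅

live-out(B5) = ["f", "k", "x"]

Answer: ["f", "k", "x"]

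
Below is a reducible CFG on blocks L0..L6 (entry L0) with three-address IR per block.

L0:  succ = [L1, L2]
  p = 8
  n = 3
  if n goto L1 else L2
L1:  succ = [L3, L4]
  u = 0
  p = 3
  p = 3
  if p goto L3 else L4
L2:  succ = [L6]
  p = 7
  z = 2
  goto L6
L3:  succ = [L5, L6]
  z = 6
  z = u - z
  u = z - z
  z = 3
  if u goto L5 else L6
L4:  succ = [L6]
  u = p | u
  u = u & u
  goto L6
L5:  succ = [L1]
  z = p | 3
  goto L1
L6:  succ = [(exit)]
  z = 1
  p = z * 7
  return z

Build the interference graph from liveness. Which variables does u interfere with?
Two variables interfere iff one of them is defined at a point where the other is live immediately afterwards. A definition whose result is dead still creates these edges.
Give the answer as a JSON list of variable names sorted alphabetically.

Block summaries:
  L0: {n,p} / ∅
  L1: {p,u} / ∅
  L2: {p,z} / ∅
  L3: {u,z} / {u}
  L4: {u} / {p,u}
  L5: {z} / {p}
  L6: {p,z} / ∅

Liveness:
  L0: in=∅ out=∅
  L1: in=∅ out={p,u}
  L2: in=∅ out=∅
  L3: in={p,u} out={p}
  L4: in={p,u} out=∅
  L5: in={p} out=∅
  L6: in=∅ out=∅

Interfere edges:
  n↔∅
  p↔{u,z}
  u↔{p,z}
  z↔{p,u}

N(u) = ["p", "z"]

Answer: ["p", "z"]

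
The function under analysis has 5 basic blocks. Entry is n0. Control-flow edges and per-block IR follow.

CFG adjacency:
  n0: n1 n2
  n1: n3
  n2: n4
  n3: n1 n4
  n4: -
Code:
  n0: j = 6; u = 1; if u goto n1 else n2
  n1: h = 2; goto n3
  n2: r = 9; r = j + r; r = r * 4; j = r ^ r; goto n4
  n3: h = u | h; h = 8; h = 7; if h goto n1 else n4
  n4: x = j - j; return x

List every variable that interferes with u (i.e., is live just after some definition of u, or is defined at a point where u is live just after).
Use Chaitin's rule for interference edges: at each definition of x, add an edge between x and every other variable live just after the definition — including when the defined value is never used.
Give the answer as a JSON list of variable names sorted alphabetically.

Per-block:
  n0 def {j,u} use ∅
  n1 def {h} use ∅
  n2 def {j,r} use {j}
  n3 def {h} use {h,u}
  n4 def {x} use {j}

Backward fixpoint:
  n0: in=∅ out={j,u}
  n1: in={j,u} out={h,j,u}
  n2: in={j} out={j}
  n3: in={h,j,u} out={j,u}
  n4: in={j} out=∅

Interfere edges:
  h: {j,u}
  j: {h,r,u}
  r: {j}
  u: {h,j}
  x: ∅

N(u) = ["h", "j"]

Answer: ["h", "j"]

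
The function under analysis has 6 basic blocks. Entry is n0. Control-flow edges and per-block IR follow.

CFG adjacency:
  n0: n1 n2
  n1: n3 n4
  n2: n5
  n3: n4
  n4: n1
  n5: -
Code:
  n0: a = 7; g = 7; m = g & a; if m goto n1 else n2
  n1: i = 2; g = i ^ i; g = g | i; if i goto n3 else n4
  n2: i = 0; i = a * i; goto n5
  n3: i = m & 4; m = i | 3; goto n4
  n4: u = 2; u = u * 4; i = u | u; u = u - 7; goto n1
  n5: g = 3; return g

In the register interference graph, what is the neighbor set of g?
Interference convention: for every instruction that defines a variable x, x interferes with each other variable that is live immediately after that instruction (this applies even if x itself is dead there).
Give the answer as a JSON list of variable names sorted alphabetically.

Per-block:
  n0 def {a,g,m} use ∅
  n1 def {g,i} use ∅
  n2 def {i} use {a}
  n3 def {i,m} use {m}
  n4 def {i,u} use ∅
  n5 def {g} use ∅

Backward fixpoint:
  live n0: ∅→{a,m}
  live n1: {m}→{m}
  live n2: {a}→∅
  live n3: {m}→{m}
  live n4: {m}→{m}
  live n5: ∅→∅

Interference:
  a: {g,i,m}
  g: {a,i,m}
  i: {a,g,m,u}
  m: {a,g,i,u}
  u: {i,m}

N(g) = ["a", "i", "m"]

Answer: ["a", "i", "m"]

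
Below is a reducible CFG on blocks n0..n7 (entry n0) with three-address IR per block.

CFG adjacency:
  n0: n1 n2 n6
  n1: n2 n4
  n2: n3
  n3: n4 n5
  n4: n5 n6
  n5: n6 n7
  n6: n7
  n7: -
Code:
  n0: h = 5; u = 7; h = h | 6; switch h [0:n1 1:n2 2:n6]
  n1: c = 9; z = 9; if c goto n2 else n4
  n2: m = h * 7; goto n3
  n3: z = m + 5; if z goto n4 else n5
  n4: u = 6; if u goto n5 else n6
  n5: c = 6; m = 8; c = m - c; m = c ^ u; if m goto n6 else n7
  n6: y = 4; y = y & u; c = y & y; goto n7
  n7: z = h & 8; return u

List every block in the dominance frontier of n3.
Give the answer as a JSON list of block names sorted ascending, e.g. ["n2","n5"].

Answer: ["n4", "n5"]

Analysis:
idom tree: n1←n0 n2←n0 n3←n2 n4←n0 n5←n0 n6←n0 n7←n0
Dom∩ at merges:
  n2: preds {n0,n1}: {n0} ∩ {n0,n1} = {n0}; idom=n0
  n4: preds {n1,n3}: {n0,n1} ∩ {n0,n2,n3} = {n0}; idom=n0
  n5: preds {n3,n4}: {n0,n2,n3} ∩ {n0,n4} = {n0}; idom=n0
  n6: preds {n0,n4,n5}: {n0} ∩ {n0,n4} ∩ {n0,n5} = {n0}; idom=n0
  n7: preds {n5,n6}: {n0,n5} ∩ {n0,n6} = {n0}; idom=n0

DF derivation:
  n2←n0: walk · to n0
  n2←n1: walk n1 to n0
  n4←n1: walk n1 to n0
  n4←n3: walk n3→n2 to n0
  n5←n3: walk n3→n2 to n0
  n5←n4: walk n4 to n0
  n6←n0: walk · to n0
  n6←n4: walk n4 to n0
  n6←n5: walk n5 to n0
  n7←n5: walk n5 to n0
  n7←n6: walk n6 to n0
  n0: DF=∅
  n1: DF={n2,n4}
  n2: DF={n4,n5}
  n3: DF={n4,n5}
  n4: DF={n5,n6}
  n5: DF={n6,n7}
  n6: DF={n7}
  n7: DF=∅

DF(n3) = ["n4", "n5"]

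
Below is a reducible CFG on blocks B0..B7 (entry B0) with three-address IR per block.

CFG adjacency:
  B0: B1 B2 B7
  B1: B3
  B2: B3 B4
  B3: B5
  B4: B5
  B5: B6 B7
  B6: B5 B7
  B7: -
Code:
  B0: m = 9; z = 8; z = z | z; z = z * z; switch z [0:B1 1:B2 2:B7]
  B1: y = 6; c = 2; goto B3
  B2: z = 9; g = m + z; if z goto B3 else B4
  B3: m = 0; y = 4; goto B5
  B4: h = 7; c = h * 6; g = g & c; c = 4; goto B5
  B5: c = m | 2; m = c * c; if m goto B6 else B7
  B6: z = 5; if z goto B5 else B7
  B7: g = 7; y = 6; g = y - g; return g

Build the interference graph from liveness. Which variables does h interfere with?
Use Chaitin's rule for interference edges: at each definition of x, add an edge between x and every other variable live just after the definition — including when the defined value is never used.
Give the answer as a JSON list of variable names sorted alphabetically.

Per-block:
  B0: def={m,z} ue=∅
  B1: def={c,y} ue=∅
  B2: def={g,z} ue={m}
  B3: def={m,y} ue=∅
  B4: def={c,g,h} ue={g}
  B5: def={c,m} ue={m}
  B6: def={z} ue=∅
  B7: def={g,y} ue=∅

Liveness:
  B0 li=∅ lo={m}
  B1 li=∅ lo=∅
  B2 li={m} lo={g,m}
  B3 li=∅ lo={m}
  B4 li={g,m} lo={m}
  B5 li={m} lo={m}
  B6 li={m} lo={m}
  B7 li=∅ lo=∅

Interference:
  c: {g,m}
  g: {c,h,m,y,z}
  h: {g,m}
  m: {c,g,h,y,z}
  y: {g,m}
  z: {g,m}

N(h) = ["g", "m"]

Answer: ["g", "m"]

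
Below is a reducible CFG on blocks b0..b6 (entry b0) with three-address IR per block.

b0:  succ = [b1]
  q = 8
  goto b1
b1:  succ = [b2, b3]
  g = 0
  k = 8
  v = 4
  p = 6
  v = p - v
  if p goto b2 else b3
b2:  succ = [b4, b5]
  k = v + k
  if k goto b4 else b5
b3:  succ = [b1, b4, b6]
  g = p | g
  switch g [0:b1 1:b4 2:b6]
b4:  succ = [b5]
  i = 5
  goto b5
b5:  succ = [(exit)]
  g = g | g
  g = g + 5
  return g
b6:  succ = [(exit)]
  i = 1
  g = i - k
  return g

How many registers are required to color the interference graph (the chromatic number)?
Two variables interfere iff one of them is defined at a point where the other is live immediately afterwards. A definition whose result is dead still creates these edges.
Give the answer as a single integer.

Answer: 4

Analysis:
def/use:
  b0 def {q} use ∅
  b1 def {g,k,p,v} use ∅
  b2 def {k} use {k,v}
  b3 def {g} use {g,p}
  b4 def {i} use ∅
  b5 def {g} use {g}
  b6 def {g,i} use {k}

Liveness:
  live b0: ∅→∅
  live b1: ∅→{g,k,p,v}
  live b2: {g,k,v}→{g}
  live b3: {g,k,p}→{g,k}
  live b4: {g}→{g}
  live b5: {g}→∅
  live b6: {k}→∅

Conflict graph:
  g↔{i,k,p,v}
  i↔{g,k}
  k↔{g,i,p,v}
  p↔{g,k,v}
  q↔∅
  v↔{g,k,p}

Chromatic number:
  {g,k,p,v} pairwise interfere (4-clique) ⇒ χ ≥ 4
  assign g→r0 i→r2 k→r1 p→r2 q→r0 v→r3 — no edge inside a register ⇒ χ ≤ 4
  χ = 4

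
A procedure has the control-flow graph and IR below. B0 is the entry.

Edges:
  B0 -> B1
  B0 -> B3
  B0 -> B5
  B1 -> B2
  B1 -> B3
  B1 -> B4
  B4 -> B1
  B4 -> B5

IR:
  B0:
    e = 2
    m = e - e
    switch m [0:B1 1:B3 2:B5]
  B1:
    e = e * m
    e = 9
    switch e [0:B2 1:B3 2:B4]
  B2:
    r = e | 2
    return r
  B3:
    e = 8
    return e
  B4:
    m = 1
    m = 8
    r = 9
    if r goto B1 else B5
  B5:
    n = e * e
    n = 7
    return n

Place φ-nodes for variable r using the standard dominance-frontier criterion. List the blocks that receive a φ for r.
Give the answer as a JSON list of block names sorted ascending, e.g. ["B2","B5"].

Answer: ["B1", "B3", "B5"]

Derivation:
idom tree: B1←B0 B2←B1 B3←B0 B4←B1 B5←B0
Dom∩ at merges:
  B1: preds {B0,B4}: {B0} ∩ {B0,B1,B4} = {B0}; idom=B0
  B3: preds {B0,B1}: {B0} ∩ {B0,B1} = {B0}; idom=B0
  B5: preds {B0,B4}: {B0} ∩ {B0,B1,B4} = {B0}; idom=B0

Frontier:
  B1←B0: walk · to B0
  B1←B4: walk B4→B1 to B0
  B3←B0: walk · to B0
  B3←B1: walk B1 to B0
  B5←B0: walk · to B0
  B5←B4: walk B4→B1 to B0
  B0: DF=∅
  B1: DF={B1,B3,B5}
  B2: DF=∅
  B3: DF=∅
  B4: DF={B1,B5}
  B5: DF=∅

φ for r: defs {B2,B4}
  DF⁺ = {B1,B3,B5}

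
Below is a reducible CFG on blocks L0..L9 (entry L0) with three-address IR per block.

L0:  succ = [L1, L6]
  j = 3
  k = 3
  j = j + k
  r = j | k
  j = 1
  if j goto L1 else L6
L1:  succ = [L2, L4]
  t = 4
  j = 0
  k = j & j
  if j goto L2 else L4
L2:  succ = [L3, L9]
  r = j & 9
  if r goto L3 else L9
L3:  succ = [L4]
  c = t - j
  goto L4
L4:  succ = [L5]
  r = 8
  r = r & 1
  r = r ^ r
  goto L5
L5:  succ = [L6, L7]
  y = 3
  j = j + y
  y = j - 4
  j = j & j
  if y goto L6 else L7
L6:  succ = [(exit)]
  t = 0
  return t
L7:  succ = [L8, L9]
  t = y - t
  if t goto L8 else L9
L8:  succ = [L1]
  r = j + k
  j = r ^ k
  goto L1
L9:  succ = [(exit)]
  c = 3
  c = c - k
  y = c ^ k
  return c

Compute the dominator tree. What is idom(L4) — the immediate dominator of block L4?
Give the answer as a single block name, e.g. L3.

Answer: L1

Working:
idom tree: L1←L0 L2←L1 L3←L2 L4←L1 L5←L4 L6←L0 L7←L5 L8←L7 L9←L1
Dom at joins:
  L1: preds {L0,L8}: {L0} ∩ {L0,L1,L4,L5,L7,L8} = {L0}; idom=L0
  L4: preds {L1,L3}: {L0,L1} ∩ {L0,L1,L2,L3} = {L0,L1}; idom=L1
  L6: preds {L0,L5}: {L0} ∩ {L0,L1,L4,L5} = {L0}; idom=L0
  L9: preds {L2,L7}: {L0,L1,L2} ∩ {L0,L1,L4,L5,L7} = {L0,L1}; idom=L1

idom(L4) = L1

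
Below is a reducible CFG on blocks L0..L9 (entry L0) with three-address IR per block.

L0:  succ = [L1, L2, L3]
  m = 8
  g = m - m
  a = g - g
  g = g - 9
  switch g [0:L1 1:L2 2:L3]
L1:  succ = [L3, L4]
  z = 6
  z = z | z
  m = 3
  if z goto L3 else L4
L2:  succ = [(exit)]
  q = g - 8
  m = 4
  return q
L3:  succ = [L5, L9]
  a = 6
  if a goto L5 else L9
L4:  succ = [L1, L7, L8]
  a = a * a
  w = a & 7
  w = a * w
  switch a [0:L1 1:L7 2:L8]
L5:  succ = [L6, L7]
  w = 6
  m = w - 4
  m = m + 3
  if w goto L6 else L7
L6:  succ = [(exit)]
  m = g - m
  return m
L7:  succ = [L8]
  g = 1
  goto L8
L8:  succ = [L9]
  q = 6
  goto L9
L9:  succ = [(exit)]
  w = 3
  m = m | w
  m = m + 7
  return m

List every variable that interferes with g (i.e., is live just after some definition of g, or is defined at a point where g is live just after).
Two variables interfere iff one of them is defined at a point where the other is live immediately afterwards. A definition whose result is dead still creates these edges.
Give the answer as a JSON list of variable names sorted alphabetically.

Answer: ["a", "m", "w", "z"]

Analysis:
def/use:
  L0: {a,g,m} / ∅
  L1: {m,z} / ∅
  L2: {m,q} / {g}
  L3: {a} / ∅
  L4: {a,w} / {a}
  L5: {m,w} / ∅
  L6: {m} / {g,m}
  L7: {g} / ∅
  L8: {q} / ∅
  L9: {m,w} / {m}

Liveness:
  L0: in=∅ out={a,g,m}
  L1: in={a,g} out={a,g,m}
  L2: in={g} out=∅
  L3: in={g,m} out={g,m}
  L4: in={a,g,m} out={a,g,m}
  L5: in={g} out={g,m}
  L6: in={g,m} out=∅
  L7: in={m} out={m}
  L8: in={m} out={m}
  L9: in={m} out=∅

Conflict graph:
  a — {g,m,w,z}
  g — {a,m,w,z}
  m — {a,g,q,w,z}
  q — {m}
  w — {a,g,m}
  z — {a,g,m}

N(g) = ["a", "m", "w", "z"]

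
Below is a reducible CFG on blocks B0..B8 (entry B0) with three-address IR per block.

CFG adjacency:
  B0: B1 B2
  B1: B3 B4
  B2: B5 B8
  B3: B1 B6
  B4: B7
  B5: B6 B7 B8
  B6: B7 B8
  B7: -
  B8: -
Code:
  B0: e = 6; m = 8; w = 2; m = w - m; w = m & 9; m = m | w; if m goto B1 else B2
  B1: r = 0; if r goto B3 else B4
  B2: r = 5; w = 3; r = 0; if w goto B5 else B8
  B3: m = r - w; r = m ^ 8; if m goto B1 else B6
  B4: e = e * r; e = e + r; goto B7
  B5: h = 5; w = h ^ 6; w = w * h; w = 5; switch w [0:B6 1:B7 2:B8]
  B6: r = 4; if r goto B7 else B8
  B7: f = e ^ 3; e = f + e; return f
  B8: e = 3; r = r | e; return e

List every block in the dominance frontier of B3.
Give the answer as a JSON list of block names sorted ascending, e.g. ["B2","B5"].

Answer: ["B1", "B6"]

Derivation:
idom tree: B1←B0 B2←B0 B3←B1 B4←B1 B5←B2 B6←B0 B7←B0 B8←B0
Dom at joins:
  B1: preds {B0,B3}: {B0} ∩ {B0,B1,B3} = {B0}; idom=B0
  B6: preds {B3,B5}: {B0,B1,B3} ∩ {B0,B2,B5} = {B0}; idom=B0
  B7: preds {B4,B5,B6}: {B0,B1,B4} ∩ {B0,B2,B5} ∩ {B0,B6} = {B0}; idom=B0
  B8: preds {B2,B5,B6}: {B0,B2} ∩ {B0,B2,B5} ∩ {B0,B6} = {B0}; idom=B0

DF walk-up:
  B1←B0: walk · to B0
  B1←B3: walk B3→B1 to B0
  B6←B3: walk B3→B1 to B0
  B6←B5: walk B5→B2 to B0
  B7←B4: walk B4→B1 to B0
  B7←B5: walk B5→B2 to B0
  B7←B6: walk B6 to B0
  B8←B2: walk B2 to B0
  B8←B5: walk B5→B2 to B0
  B8←B6: walk B6 to B0
  B0 → ∅
  B1 → {B1,B6,B7}
  B2 → {B6,B7,B8}
  B3 → {B1,B6}
  B4 → {B7}
  B5 → {B6,B7,B8}
  B6 → {B7,B8}
  B7 → ∅
  B8 → ∅

DF(B3) = ["B1", "B6"]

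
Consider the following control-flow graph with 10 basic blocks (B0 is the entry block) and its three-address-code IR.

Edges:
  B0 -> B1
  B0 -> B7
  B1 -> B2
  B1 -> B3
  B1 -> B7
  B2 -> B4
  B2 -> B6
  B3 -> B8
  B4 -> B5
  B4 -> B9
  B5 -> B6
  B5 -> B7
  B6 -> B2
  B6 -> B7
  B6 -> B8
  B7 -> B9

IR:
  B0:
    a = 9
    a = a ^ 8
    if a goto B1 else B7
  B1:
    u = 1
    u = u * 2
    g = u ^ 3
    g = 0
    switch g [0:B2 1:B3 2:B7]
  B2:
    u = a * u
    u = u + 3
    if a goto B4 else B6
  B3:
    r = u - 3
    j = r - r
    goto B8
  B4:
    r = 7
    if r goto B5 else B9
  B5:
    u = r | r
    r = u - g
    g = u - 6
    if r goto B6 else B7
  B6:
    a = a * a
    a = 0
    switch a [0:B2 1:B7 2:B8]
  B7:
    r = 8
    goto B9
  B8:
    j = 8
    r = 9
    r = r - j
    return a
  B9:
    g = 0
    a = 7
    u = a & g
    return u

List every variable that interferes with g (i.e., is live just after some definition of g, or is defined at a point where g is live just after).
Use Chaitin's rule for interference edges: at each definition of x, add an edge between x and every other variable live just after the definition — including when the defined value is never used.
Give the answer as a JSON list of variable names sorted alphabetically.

Answer: ["a", "r", "u"]

Analysis:
Per-block:
  B0: {a} / ∅
  B1: {g,u} / ∅
  B2: {u} / {a,u}
  B3: {j,r} / {u}
  B4: {r} / ∅
  B5: {g,r,u} / {g,r}
  B6: {a} / {a}
  B7: {r} / ∅
  B8: {j,r} / {a}
  B9: {a,g,u} / ∅

Live sets:
  B0: in=∅ out={a}
  B1: in={a} out={a,g,u}
  B2: in={a,g,u} out={a,g,u}
  B3: in={a,u} out={a}
  B4: in={a,g} out={a,g,r}
  B5: in={a,g,r} out={a,g,u}
  B6: in={a,g,u} out={a,g,u}
  B7: in=∅ out=∅
  B8: in={a} out=∅
  B9: in=∅ out=∅

Interfere edges:
  a — {g,j,r,u}
  g — {a,r,u}
  j — {a,r}
  r — {a,g,j,u}
  u — {a,g,r}

N(g) = ["a", "r", "u"]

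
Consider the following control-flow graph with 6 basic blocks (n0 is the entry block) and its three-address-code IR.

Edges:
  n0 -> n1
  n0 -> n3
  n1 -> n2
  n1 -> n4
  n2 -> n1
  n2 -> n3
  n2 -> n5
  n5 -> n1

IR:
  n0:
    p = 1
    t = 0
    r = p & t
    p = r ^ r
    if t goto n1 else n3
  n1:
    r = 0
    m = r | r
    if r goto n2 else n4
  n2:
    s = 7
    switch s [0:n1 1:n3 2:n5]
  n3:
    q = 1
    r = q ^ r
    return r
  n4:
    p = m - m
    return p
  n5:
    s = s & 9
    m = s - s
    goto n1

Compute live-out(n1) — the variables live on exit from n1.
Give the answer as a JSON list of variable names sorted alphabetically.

Block summaries:
  n0: def={p,r,t} ue=∅
  n1: def={m,r} ue=∅
  n2: def={s} ue=∅
  n3: def={q,r} ue={r}
  n4: def={p} ue={m}
  n5: def={m,s} ue={s}

Liveness:
  n0: in=∅ out={r}
  n1: in=∅ out={m,r}
  n2: in={r} out={r,s}
  n3: in={r} out=∅
  n4: in={m} out=∅
  n5: in={s} out=∅

live-out(n1) = ["m", "r"]

Answer: ["m", "r"]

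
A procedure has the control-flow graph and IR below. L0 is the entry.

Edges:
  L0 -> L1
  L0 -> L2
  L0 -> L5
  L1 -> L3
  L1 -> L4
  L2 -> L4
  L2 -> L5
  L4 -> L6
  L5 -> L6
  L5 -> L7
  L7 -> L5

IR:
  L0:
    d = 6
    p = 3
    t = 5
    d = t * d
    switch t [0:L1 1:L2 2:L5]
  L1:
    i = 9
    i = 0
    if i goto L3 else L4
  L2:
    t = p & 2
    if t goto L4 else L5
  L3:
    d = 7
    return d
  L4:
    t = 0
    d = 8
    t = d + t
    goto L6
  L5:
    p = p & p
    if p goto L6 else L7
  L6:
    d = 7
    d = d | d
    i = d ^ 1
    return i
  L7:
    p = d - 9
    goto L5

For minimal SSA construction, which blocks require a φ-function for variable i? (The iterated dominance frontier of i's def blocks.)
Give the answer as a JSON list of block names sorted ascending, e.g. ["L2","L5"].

Answer: ["L4", "L6"]

Working:
idom tree: L1←L0 L2←L0 L3←L1 L4←L0 L5←L0 L6←L0 L7←L5
Join-block Dom:
  L4: preds {L1,L2}: {L0,L1} ∩ {L0,L2} = {L0}; idom=L0
  L5: preds {L0,L2,L7}: {L0} ∩ {L0,L2} ∩ {L0,L5,L7} = {L0}; idom=L0
  L6: preds {L4,L5}: {L0,L4} ∩ {L0,L5} = {L0}; idom=L0

DF derivation:
  L4←L1: walk L1 to L0
  L4←L2: walk L2 to L0
  L5←L0: walk · to L0
  L5←L2: walk L2 to L0
  L5←L7: walk L7→L5 to L0
  L6←L4: walk L4 to L0
  L6←L5: walk L5 to L0
  L0: DF=∅
  L1: DF={L4}
  L2: DF={L4,L5}
  L3: DF=∅
  L4: DF={L6}
  L5: DF={L5,L6}
  L6: DF=∅
  L7: DF={L5}

φ for i: defs {L1,L6}
  DF⁺ = {L4,L6}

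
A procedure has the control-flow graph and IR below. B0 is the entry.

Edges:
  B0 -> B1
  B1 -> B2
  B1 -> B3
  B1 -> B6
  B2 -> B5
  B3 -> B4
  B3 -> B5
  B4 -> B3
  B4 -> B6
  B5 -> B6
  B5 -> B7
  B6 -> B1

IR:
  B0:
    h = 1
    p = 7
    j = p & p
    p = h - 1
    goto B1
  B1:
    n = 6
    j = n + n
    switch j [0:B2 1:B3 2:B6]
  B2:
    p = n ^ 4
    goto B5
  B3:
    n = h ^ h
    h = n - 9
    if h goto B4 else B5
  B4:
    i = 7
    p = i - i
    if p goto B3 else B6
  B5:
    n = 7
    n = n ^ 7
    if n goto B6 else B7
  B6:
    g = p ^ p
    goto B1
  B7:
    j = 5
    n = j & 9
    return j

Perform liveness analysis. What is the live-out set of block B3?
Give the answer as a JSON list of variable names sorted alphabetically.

Block summaries:
  B0: {h,j,p} / ∅
  B1: {j,n} / ∅
  B2: {p} / {n}
  B3: {h,n} / {h}
  B4: {i,p} / ∅
  B5: {n} / ∅
  B6: {g} / {p}
  B7: {j,n} / ∅

Live sets:
  live B0: ∅→{h,p}
  live B1: {h,p}→{h,n,p}
  live B2: {h,n}→{h,p}
  live B3: {h,p}→{h,p}
  live B4: {h}→{h,p}
  live B5: {h,p}→{h,p}
  live B6: {h,p}→{h,p}
  live B7: ∅→∅

live-out(B3) = ["h", "p"]

Answer: ["h", "p"]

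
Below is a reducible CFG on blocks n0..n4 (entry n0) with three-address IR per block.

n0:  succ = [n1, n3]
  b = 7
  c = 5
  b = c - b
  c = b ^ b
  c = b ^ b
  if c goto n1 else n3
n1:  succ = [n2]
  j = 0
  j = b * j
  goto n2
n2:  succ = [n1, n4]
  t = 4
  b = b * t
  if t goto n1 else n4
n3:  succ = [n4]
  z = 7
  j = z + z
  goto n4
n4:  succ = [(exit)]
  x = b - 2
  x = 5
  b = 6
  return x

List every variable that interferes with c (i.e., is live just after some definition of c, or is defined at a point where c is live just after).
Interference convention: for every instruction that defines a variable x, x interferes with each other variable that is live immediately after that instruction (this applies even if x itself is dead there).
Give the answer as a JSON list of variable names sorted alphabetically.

Answer: ["b"]

Derivation:
Block summaries:
  n0: def={b,c} ue=∅
  n1: def={j} ue={b}
  n2: def={b,t} ue={b}
  n3: def={j,z} ue=∅
  n4: def={b,x} ue={b}

Backward fixpoint:
  n0 li=∅ lo={b}
  n1 li={b} lo={b}
  n2 li={b} lo={b}
  n3 li={b} lo={b}
  n4 li={b} lo=∅

Conflict graph:
  b — {c,j,t,x,z}
  c — {b}
  j — {b}
  t — {b}
  x — {b}
  z — {b}

N(c) = ["b"]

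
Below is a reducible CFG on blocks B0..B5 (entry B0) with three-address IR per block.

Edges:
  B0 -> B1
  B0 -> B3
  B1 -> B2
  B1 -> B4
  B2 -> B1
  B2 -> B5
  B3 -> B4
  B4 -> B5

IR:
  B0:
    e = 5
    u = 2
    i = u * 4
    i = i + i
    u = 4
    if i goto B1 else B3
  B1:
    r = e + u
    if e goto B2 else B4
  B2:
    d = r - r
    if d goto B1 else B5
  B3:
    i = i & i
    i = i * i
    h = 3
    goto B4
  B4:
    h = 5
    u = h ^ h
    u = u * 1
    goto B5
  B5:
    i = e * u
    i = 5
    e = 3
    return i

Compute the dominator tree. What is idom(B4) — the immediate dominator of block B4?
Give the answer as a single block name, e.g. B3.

Answer: B0

Analysis:
idom tree: B1←B0 B2←B1 B3←B0 B4←B0 B5←B0
Join-block Dom:
  B1: preds {B0,B2}: {B0} ∩ {B0,B1,B2} = {B0}; idom=B0
  B4: preds {B1,B3}: {B0,B1} ∩ {B0,B3} = {B0}; idom=B0
  B5: preds {B2,B4}: {B0,B1,B2} ∩ {B0,B4} = {B0}; idom=B0

idom(B4) = B0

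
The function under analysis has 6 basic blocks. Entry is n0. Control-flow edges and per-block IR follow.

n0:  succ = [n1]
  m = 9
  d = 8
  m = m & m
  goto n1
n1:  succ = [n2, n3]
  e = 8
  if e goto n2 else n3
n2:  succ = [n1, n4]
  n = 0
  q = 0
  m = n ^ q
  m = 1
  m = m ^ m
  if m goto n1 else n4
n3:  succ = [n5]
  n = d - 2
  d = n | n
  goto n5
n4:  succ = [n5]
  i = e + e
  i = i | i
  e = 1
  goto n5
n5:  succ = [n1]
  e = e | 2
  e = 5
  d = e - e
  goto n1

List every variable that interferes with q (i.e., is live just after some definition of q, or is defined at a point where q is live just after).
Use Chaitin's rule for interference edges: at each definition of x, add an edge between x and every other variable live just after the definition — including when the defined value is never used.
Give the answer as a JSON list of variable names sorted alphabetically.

Per-block:
  n0: {d,m} / ∅
  n1: {e} / ∅
  n2: {m,n,q} / ∅
  n3: {d,n} / {d}
  n4: {e,i} / {e}
  n5: {d,e} / {e}

Liveness:
  live n0: ∅→{d}
  live n1: {d}→{d,e}
  live n2: {d,e}→{d,e}
  live n3: {d,e}→{e}
  live n4: {e}→{e}
  live n5: {e}→{d}

Interfere edges:
  d — {e,m,n,q}
  e — {d,m,n,q}
  i — ∅
  m — {d,e}
  n — {d,e,q}
  q — {d,e,n}

N(q) = ["d", "e", "n"]

Answer: ["d", "e", "n"]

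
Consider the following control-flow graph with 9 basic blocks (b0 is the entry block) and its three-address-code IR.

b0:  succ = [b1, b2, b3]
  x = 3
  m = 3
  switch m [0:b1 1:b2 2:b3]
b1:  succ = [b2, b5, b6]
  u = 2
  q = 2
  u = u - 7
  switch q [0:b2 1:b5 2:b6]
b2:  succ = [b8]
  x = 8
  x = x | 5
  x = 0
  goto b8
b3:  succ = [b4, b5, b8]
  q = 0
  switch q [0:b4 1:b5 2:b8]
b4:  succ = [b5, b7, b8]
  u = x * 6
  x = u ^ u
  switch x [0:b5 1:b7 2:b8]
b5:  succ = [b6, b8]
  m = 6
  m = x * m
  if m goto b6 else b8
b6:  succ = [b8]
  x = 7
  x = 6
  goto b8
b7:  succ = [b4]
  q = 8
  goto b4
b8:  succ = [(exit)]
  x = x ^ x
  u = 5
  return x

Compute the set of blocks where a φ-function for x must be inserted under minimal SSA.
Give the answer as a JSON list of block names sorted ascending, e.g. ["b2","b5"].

Answer: ["b4", "b5", "b6", "b8"]

Analysis:
idom tree: b1←b0 b2←b0 b3←b0 b4←b3 b5←b0 b6←b0 b7←b4 b8←b0
Join-block Dom:
  b2: preds {b0,b1}: {b0} ∩ {b0,b1} = {b0}; idom=b0
  b4: preds {b3,b7}: {b0,b3} ∩ {b0,b3,b4,b7} = {b0,b3}; idom=b3
  b5: preds {b1,b3,b4}: {b0,b1} ∩ {b0,b3} ∩ {b0,b3,b4} = {b0}; idom=b0
  b6: preds {b1,b5}: {b0,b1} ∩ {b0,b5} = {b0}; idom=b0
  b8: preds {b2,b3,b4,b5,b6}: {b0,b2} ∩ {b0,b3} ∩ {b0,b3,b4} ∩ {b0,b5} ∩ {b0,b6} = {b0}; idom=b0

Frontier:
  b2←b0: walk · to b0
  b2←b1: walk b1 to b0
  b4←b3: walk · to b3
  b4←b7: walk b7→b4 to b3
  b5←b1: walk b1 to b0
  b5←b3: walk b3 to b0
  b5←b4: walk b4→b3 to b0
  b6←b1: walk b1 to b0
  b6←b5: walk b5 to b0
  b8←b2: walk b2 to b0
  b8←b3: walk b3 to b0
  b8←b4: walk b4→b3 to b0
  b8←b5: walk b5 to b0
  b8←b6: walk b6 to b0
  DF(b0)=∅
  DF(b1)={b2,b5,b6}
  DF(b2)={b8}
  DF(b3)={b5,b8}
  DF(b4)={b4,b5,b8}
  DF(b5)={b6,b8}
  DF(b6)={b8}
  DF(b7)={b4}
  DF(b8)=∅

φ for x: defs {b0,b2,b4,b6,b8}
  DF⁺ = {b4,b5,b6,b8}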